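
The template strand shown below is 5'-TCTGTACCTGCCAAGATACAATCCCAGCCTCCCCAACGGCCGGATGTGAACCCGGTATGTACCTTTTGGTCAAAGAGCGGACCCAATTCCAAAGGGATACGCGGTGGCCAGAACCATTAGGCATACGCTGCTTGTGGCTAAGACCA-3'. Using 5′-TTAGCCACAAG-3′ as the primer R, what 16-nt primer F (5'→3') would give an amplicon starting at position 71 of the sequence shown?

5'-CAAAGAGCGGACCCAA-3'

The reverse primer's reverse complement CTTGTGGCTAA matches the template at positions 131–141; the product starts at position 71.
The forward primer is identical to the top strand over positions 71–86: CAAAGAGCGGACCCAA.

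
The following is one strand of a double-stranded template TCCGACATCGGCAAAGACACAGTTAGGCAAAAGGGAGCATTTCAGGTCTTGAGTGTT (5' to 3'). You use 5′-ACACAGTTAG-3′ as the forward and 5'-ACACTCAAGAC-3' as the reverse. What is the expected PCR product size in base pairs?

Scanning the template, ACACAGTTAG occurs at positions 17–26; this primer anneals to the bottom strand there with its 3' end pointing downstream.
Taking the reverse complement of ACACTCAAGAC gives GTCTTGAGTGT, found at positions 46–56 on the template; the primer anneals here to the top strand with its 3' end pointing upstream.
Product length = (reverse-primer end) − (forward-primer start) + 1 = 56 − 17 + 1 = 40 bp.

40 bp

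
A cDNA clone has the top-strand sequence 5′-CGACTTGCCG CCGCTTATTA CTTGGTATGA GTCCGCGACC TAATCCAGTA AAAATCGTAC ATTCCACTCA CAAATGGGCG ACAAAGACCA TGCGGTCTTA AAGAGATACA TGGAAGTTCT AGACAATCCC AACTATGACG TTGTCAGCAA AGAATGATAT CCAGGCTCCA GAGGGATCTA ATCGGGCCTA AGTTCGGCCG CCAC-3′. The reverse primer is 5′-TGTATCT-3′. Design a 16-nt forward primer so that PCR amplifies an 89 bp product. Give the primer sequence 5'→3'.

The reverse primer's reverse complement AGATACA matches the template at positions 104–110, so the product ends at position 110.
An 89 bp product then starts at position 110 − 89 + 1 = 22.
The forward primer is identical to the top strand there: TTGGTATGAGTCCGCG.

5'-TTGGTATGAGTCCGCG-3'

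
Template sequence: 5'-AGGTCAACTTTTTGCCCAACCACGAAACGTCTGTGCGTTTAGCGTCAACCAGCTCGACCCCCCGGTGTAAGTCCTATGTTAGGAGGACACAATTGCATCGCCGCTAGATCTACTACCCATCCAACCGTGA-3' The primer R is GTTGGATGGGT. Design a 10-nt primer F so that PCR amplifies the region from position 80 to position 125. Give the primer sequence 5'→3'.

The reverse primer's reverse complement ACCCATCCAAC matches the template at positions 115–125; the product starts at position 80.
The forward primer is identical to the top strand over positions 80–89: TAGGAGGACA.

5'-TAGGAGGACA-3'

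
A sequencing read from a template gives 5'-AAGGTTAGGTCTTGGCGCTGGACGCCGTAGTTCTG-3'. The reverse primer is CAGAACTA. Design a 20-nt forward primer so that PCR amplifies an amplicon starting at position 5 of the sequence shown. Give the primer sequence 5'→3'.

5'-TTAGGTCTTGGCGCTGGACG-3'

The reverse primer's reverse complement TAGTTCTG matches the template at positions 28–35; the product starts at position 5.
The forward primer is identical to the top strand over positions 5–24: TTAGGTCTTGGCGCTGGACG.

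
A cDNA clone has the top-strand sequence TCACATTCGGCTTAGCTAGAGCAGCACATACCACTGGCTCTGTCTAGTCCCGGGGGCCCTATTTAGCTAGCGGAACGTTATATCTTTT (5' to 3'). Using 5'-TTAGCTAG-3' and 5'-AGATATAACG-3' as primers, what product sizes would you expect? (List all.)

The forward primer TTAGCTAG matches the top strand at positions 12–19, 63–70.
The reverse primer's reverse complement is CGTTATATCT, matching at positions 76–85.
Each forward site pairs with the reverse site to give a product ending at position 85: sizes 74, 23 bp.

74 bp, 23 bp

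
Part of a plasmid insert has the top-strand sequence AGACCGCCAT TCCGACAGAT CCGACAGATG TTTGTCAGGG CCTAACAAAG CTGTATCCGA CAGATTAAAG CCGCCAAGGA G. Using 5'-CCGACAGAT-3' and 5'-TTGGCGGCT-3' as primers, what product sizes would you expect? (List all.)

66 bp, 57 bp, 21 bp

The forward primer CCGACAGAT matches the top strand at positions 12–20, 21–29, 57–65.
The reverse primer's reverse complement is AGCCGCCAA, matching at positions 69–77.
Each forward site pairs with the reverse site to give a product ending at position 77: sizes 66, 57, 21 bp.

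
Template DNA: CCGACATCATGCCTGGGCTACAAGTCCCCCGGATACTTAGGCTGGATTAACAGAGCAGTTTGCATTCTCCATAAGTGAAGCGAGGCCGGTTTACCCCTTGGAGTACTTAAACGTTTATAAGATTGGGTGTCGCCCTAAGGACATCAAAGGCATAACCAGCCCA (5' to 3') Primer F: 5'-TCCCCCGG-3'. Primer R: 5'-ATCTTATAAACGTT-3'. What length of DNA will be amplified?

99 bp

Forward primer TCCCCCGG is found on the top strand at positions 25–32.
Taking the reverse complement of ATCTTATAAACGTT gives AACGTTTATAAGAT, found at positions 110–123 on the template; the primer anneals here to the top strand with its 3' end pointing upstream.
Amplicon spans positions 25–123: 99 bp.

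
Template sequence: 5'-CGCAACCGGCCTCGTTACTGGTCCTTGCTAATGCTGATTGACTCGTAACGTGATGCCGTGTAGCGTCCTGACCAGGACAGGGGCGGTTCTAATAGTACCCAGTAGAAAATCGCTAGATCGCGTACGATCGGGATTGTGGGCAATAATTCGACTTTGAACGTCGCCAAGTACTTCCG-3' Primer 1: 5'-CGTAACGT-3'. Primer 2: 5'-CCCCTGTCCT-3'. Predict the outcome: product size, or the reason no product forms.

Yes — a 40 bp product.

Primer 1 (CGTAACGT) matches the top strand at positions 44–51; it acts as a forward primer.
Primer 2's reverse complement is AGGACAGGGG, matching the top strand at positions 74–83; it acts as a reverse primer.
The 3' ends face each other across positions 44–83, giving a 40 bp product.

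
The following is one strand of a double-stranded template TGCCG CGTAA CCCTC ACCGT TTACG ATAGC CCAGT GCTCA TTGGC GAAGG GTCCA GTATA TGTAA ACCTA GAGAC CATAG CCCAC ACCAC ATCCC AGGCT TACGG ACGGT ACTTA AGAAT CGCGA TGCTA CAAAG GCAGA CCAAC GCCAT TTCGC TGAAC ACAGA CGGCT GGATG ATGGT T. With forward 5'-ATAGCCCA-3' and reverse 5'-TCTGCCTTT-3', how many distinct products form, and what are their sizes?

The forward primer ATAGCCCA matches the top strand at positions 26–33, 77–84.
The reverse primer's reverse complement is AAAGGCAGA, matching at positions 132–140.
Each forward site pairs with the reverse site to give a product ending at position 140: sizes 115, 64 bp.

Two products: 115 bp, 64 bp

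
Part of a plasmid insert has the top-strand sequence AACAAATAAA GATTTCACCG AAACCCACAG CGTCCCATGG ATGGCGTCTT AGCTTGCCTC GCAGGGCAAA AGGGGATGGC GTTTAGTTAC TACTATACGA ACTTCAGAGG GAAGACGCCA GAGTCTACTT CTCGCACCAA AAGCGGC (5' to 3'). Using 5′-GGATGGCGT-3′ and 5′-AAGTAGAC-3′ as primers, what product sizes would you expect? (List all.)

92 bp, 57 bp

The forward primer GGATGGCGT matches the top strand at positions 39–47, 74–82.
The reverse primer's reverse complement is GTCTACTT, matching at positions 123–130.
Each forward site pairs with the reverse site to give a product ending at position 130: sizes 92, 57 bp.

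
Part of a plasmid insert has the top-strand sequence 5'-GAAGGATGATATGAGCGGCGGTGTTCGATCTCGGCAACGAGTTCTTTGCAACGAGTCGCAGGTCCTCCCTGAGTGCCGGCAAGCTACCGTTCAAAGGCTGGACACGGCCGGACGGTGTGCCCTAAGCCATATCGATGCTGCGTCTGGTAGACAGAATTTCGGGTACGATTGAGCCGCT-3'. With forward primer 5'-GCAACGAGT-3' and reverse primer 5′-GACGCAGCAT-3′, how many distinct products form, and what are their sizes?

The forward primer GCAACGAGT matches the top strand at positions 34–42, 48–56.
The reverse primer's reverse complement is ATGCTGCGTC, matching at positions 135–144.
Each forward site pairs with the reverse site to give a product ending at position 144: sizes 111, 97 bp.

Two products: 111 bp, 97 bp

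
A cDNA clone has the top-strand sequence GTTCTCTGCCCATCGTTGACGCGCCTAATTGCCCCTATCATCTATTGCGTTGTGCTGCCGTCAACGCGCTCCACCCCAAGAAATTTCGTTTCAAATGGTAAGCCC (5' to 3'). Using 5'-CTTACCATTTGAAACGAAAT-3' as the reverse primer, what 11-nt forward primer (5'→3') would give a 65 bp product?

The reverse primer's reverse complement ATTTCGTTTCAAATGGTAAG matches the template at positions 83–102, so the product ends at position 102.
A 65 bp product then starts at position 102 − 65 + 1 = 38.
The forward primer is identical to the top strand there: TCATCTATTGC.

5'-TCATCTATTGC-3'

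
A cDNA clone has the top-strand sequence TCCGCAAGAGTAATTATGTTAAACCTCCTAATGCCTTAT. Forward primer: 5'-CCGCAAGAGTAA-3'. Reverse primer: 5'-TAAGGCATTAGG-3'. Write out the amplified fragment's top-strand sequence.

Forward primer CCGCAAGAGTAA is found on the top strand at positions 2–13.
Reverse complement of the reverse primer: CCTAATGCCTTA. This occurs on the top strand at positions 27–38.
The product is the template from position 2 through 38 (37 bp).

5'-CCGCAAGAGTAATTATGTTAAACCTCCTAATGCCTTA-3'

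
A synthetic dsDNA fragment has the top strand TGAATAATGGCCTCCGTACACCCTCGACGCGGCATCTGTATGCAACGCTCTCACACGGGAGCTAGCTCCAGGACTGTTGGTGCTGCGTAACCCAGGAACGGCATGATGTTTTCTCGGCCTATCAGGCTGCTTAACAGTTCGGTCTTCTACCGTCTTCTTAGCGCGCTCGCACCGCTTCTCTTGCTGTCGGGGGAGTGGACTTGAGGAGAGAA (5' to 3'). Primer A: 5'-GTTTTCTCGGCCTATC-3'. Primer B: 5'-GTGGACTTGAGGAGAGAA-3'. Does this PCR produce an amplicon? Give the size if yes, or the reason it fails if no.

No product — both primers anneal to the same strand and extend in the same direction.

Primer A (GTTTTCTCGGCCTATC) matches the top strand at positions 108–123 (3' end points downstream).
Primer B (GTGGACTTGAGGAGAGAA) also matches the top strand directly, at positions 195–212 — its reverse complement TTCTCTCCTCAAGTCCAC is not present.
Both primers anneal to the bottom strand with 3' ends pointing the same way, so neither can prime synthesis back toward the other.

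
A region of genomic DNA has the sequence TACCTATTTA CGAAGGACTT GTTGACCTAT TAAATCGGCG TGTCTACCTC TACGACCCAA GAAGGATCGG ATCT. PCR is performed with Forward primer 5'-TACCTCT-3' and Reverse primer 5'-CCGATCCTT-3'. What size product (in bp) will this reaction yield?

The forward primer matches the template at positions 45–51.
Reverse complement of the reverse primer: AAGGATCGG. This occurs on the top strand at positions 62–70.
Product length = (reverse-primer end) − (forward-primer start) + 1 = 70 − 45 + 1 = 26 bp.

26 bp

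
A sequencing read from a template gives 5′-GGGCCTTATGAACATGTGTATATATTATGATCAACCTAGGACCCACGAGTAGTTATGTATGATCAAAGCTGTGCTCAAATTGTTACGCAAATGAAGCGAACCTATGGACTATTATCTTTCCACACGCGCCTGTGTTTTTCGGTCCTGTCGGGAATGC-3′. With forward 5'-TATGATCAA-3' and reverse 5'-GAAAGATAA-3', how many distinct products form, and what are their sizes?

Two products: 95 bp, 63 bp

The forward primer TATGATCAA matches the top strand at positions 26–34, 58–66.
The reverse primer's reverse complement is TTATCTTTC, matching at positions 112–120.
Each forward site pairs with the reverse site to give a product ending at position 120: sizes 95, 63 bp.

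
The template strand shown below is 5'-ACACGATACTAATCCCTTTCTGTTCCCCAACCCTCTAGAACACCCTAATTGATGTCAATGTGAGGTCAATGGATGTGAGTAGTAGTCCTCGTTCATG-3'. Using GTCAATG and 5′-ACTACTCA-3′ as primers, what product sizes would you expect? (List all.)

30 bp, 19 bp

The forward primer GTCAATG matches the top strand at positions 54–60, 65–71.
The reverse primer's reverse complement is TGAGTAGT, matching at positions 76–83.
Each forward site pairs with the reverse site to give a product ending at position 83: sizes 30, 19 bp.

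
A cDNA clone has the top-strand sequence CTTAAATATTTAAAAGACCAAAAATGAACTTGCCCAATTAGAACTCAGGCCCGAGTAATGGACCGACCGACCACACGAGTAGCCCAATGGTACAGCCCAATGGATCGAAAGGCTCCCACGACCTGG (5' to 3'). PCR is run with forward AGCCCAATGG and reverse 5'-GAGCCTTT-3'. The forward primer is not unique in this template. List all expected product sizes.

35 bp, 22 bp

The forward primer AGCCCAATGG matches the top strand at positions 81–90, 94–103.
The reverse primer's reverse complement is AAAGGCTC, matching at positions 108–115.
Each forward site pairs with the reverse site to give a product ending at position 115: sizes 35, 22 bp.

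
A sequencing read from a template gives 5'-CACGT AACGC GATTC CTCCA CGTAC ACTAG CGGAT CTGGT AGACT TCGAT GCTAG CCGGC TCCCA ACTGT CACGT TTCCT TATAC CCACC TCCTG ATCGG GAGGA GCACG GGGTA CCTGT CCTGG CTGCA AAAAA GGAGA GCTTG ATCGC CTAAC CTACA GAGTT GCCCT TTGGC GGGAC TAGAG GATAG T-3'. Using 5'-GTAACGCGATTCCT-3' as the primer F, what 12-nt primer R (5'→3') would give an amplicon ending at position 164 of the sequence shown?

The forward primer binds at positions 4–17; the product's 3' end on the top strand is position 164.
The reverse primer anneals to the top strand over positions 153–164, i.e. to AACCTACAGAGT.
Its sequence written 5'→3' is the reverse complement: ACTCTGTAGGTT.

5'-ACTCTGTAGGTT-3'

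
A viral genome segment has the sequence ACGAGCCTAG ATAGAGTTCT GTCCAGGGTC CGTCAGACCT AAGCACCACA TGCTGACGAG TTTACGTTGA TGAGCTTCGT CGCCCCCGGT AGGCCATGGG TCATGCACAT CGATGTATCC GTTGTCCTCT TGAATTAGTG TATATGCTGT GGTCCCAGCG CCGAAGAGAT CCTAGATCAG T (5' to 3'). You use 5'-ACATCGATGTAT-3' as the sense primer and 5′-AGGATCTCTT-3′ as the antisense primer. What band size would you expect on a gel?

The forward primer matches the template at positions 107–118.
The reverse primer's reverse complement is AAGAGATCCT, which matches the template at positions 164–173.
Product length = (reverse-primer end) − (forward-primer start) + 1 = 173 − 107 + 1 = 67 bp.

67 bp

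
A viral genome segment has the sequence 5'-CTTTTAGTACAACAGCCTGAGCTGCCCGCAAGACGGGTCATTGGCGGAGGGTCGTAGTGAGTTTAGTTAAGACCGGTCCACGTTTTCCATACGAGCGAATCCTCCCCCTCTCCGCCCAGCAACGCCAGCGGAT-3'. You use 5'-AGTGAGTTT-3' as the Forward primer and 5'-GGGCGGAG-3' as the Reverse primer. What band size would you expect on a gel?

62 bp

The forward primer matches the template at positions 56–64.
The reverse primer's reverse complement is CTCCGCCC, which matches the template at positions 110–117.
Amplicon spans positions 56–117: 62 bp.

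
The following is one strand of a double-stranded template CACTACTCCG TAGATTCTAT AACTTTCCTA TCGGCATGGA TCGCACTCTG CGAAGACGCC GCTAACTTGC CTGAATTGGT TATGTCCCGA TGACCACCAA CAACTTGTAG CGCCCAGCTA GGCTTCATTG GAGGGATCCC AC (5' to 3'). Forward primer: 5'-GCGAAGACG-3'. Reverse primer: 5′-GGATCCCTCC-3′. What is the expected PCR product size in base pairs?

90 bp

Scanning the template, GCGAAGACG occurs at positions 50–58; this primer anneals to the bottom strand there with its 3' end pointing downstream.
Reverse complement of the reverse primer: GGAGGGATCC. This occurs on the top strand at positions 130–139.
The product runs from position 50 to position 139, so its length is 139 − 50 + 1 = 90 bp.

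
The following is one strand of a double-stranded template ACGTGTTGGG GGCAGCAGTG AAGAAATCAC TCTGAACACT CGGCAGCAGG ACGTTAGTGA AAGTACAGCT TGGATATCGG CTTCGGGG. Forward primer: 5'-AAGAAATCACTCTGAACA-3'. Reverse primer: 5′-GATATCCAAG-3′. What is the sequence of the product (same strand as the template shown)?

5'-AAGAAATCACTCTGAACACTCGGCAGCAGGACGTTAGTGAAAGTACAGCTTGGATATC-3'

The forward primer matches the template at positions 21–38.
Taking the reverse complement of GATATCCAAG gives CTTGGATATC, found at positions 69–78 on the template; the primer anneals here to the top strand with its 3' end pointing upstream.
The product is the template from position 21 through 78 (58 bp).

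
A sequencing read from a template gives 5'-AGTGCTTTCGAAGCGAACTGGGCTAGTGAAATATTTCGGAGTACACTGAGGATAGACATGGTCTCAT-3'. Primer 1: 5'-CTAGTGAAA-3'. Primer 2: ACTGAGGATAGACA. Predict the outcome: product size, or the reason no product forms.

No product — both primers anneal to the same strand and extend in the same direction.

Primer 1 (CTAGTGAAA) matches the top strand at positions 23–31 (3' end points downstream).
Primer 2 (ACTGAGGATAGACA) also matches the top strand directly, at positions 45–58 — its reverse complement TGTCTATCCTCAGT is not present.
Both primers anneal to the bottom strand with 3' ends pointing the same way, so neither can prime synthesis back toward the other.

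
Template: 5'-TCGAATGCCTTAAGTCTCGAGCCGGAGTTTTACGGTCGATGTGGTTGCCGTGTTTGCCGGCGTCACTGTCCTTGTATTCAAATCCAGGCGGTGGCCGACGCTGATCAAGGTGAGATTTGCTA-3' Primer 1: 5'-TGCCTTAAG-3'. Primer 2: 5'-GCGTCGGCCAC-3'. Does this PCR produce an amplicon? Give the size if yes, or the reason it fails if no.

Primer 1 (TGCCTTAAG) matches the top strand at positions 6–14; it acts as a forward primer.
Primer 2's reverse complement is GTGGCCGACGC, matching the top strand at positions 91–101; it acts as a reverse primer.
The 3' ends face each other across positions 6–101, giving a 96 bp product.

Yes — a 96 bp product.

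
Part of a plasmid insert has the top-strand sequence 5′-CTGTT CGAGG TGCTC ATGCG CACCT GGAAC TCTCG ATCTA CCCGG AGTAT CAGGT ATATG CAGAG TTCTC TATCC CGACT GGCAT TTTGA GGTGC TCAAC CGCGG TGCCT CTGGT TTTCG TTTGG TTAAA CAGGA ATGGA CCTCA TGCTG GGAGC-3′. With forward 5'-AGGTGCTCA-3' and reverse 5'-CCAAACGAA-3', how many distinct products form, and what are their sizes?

The forward primer AGGTGCTCA matches the top strand at positions 8–16, 90–98.
The reverse primer's reverse complement is TTCGTTTGG, matching at positions 117–125.
Each forward site pairs with the reverse site to give a product ending at position 125: sizes 118, 36 bp.

Two products: 118 bp, 36 bp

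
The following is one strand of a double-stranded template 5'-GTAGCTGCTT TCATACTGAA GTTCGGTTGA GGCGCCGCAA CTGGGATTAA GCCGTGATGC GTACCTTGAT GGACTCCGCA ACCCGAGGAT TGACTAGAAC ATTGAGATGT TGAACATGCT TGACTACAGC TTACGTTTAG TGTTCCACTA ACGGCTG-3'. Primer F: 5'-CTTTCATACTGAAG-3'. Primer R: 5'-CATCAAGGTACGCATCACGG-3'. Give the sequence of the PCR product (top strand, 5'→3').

5'-CTTTCATACTGAAGTTCGGTTGAGGCGCCGCAACTGGGATTAAGCCGTGATGCGTACCTTGATG-3'

Forward primer CTTTCATACTGAAG is found on the top strand at positions 8–21.
Reverse complement of the reverse primer: CCGTGATGCGTACCTTGATG. This occurs on the top strand at positions 52–71.
The product is the template from position 8 through 71 (64 bp).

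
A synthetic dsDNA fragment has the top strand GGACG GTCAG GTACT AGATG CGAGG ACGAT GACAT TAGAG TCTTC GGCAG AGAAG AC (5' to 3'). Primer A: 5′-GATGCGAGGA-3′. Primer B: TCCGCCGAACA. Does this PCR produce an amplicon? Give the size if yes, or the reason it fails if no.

No product — primer B has no binding site in the template.

Primer B (TCCGCCGAACA) does not match the top strand, and its reverse complement TGTTCGGCGGA does not match either.
With no annealing site for primer B, no amplification occurs.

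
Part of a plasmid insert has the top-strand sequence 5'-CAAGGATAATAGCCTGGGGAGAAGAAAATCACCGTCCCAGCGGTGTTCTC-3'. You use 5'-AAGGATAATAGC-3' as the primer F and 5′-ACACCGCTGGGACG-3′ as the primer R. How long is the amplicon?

Forward primer AAGGATAATAGC is found on the top strand at positions 2–13.
Reverse complement of the reverse primer: CGTCCCAGCGGTGT. This occurs on the top strand at positions 33–46.
The product runs from position 2 to position 46, so its length is 46 − 2 + 1 = 45 bp.

45 bp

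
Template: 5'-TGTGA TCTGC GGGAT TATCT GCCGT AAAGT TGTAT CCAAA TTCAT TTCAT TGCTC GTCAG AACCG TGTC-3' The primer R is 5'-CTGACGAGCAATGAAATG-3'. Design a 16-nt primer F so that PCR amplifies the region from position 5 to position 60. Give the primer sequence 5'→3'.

The reverse primer's reverse complement CATTTCATTGCTCGTCAG matches the template at positions 43–60; the product starts at position 5.
The forward primer is identical to the top strand over positions 5–20: ATCTGCGGGATTATCT.

5'-ATCTGCGGGATTATCT-3'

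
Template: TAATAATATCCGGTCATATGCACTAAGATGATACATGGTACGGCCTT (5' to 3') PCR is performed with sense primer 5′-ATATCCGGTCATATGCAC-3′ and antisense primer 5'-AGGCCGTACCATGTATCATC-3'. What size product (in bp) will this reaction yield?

41 bp

The forward primer matches the template at positions 6–23.
Reverse complement of the reverse primer: GATGATACATGGTACGGCCT. This occurs on the top strand at positions 27–46.
Amplicon spans positions 6–46: 41 bp.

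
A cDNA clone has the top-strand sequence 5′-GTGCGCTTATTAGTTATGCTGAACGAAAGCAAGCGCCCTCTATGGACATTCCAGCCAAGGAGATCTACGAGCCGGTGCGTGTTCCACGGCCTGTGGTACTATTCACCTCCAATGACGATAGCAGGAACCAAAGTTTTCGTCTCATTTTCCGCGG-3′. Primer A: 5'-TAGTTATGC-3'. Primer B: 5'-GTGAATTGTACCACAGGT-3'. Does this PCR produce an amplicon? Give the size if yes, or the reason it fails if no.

Primer B (GTGAATTGTACCACAGGT) does not match the top strand, and its reverse complement ACCTGTGGTACAATTCAC does not match either.
With no annealing site for primer B, no amplification occurs.

No product — primer B has no binding site in the template.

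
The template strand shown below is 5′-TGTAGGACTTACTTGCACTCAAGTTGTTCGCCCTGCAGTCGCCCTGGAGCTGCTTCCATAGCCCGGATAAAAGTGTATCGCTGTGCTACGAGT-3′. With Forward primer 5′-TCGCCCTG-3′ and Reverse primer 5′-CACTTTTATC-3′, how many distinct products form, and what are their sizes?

The forward primer TCGCCCTG matches the top strand at positions 28–35, 39–46.
The reverse primer's reverse complement is GATAAAAGTG, matching at positions 66–75.
Each forward site pairs with the reverse site to give a product ending at position 75: sizes 48, 37 bp.

Two products: 48 bp, 37 bp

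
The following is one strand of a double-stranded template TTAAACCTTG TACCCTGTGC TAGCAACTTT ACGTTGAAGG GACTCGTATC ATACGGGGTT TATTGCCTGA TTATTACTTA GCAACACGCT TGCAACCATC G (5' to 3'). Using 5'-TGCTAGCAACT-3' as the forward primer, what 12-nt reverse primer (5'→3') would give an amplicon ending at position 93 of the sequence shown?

The forward primer binds at positions 18–28; the product's 3' end on the top strand is position 93.
The reverse primer anneals to the top strand over positions 82–93, i.e. to CAACACGCTTGC.
Its sequence written 5'→3' is the reverse complement: GCAAGCGTGTTG.

5'-GCAAGCGTGTTG-3'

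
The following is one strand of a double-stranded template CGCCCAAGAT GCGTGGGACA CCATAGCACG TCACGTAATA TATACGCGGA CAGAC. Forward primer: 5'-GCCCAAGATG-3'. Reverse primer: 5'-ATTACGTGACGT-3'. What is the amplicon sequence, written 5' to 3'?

Forward primer GCCCAAGATG is found on the top strand at positions 2–11.
Reverse complement of the reverse primer: ACGTCACGTAAT. This occurs on the top strand at positions 28–39.
The product is the template from position 2 through 39 (38 bp).

5'-GCCCAAGATGCGTGGGACACCATAGCACGTCACGTAAT-3'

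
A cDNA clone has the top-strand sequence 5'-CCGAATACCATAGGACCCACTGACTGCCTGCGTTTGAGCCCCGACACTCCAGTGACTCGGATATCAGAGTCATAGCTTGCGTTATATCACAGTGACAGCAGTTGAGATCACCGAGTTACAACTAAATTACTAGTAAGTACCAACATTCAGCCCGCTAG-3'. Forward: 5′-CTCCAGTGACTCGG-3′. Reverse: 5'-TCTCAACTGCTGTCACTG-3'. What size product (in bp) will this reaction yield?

61 bp

The forward primer matches the template at positions 47–60.
Taking the reverse complement of TCTCAACTGCTGTCACTG gives CAGTGACAGCAGTTGAGA, found at positions 90–107 on the template; the primer anneals here to the top strand with its 3' end pointing upstream.
The product runs from position 47 to position 107, so its length is 107 − 47 + 1 = 61 bp.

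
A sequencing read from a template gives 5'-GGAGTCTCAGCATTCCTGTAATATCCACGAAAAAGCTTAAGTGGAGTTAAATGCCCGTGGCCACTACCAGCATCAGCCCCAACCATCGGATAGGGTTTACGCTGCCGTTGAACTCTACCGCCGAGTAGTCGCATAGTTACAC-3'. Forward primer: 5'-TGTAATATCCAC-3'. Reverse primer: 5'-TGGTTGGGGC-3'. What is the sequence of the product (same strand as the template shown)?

Scanning the template, TGTAATATCCAC occurs at positions 17–28; this primer anneals to the bottom strand there with its 3' end pointing downstream.
Reverse complement of the reverse primer: GCCCCAACCA. This occurs on the top strand at positions 76–85.
The product is the template from position 17 through 85 (69 bp).

5'-TGTAATATCCACGAAAAAGCTTAAGTGGAGTTAAATGCCCGTGGCCACTACCAGCATCAGCCCCAACCA-3'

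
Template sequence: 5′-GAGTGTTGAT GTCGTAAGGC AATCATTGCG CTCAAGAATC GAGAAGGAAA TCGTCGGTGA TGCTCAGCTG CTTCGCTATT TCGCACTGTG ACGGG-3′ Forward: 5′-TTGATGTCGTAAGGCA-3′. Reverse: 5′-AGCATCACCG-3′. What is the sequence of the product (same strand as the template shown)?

5'-TTGATGTCGTAAGGCAATCATTGCGCTCAAGAATCGAGAAGGAAATCGTCGGTGATGCT-3'

Forward primer TTGATGTCGTAAGGCA is found on the top strand at positions 6–21.
The reverse primer's reverse complement is CGGTGATGCT, which matches the template at positions 55–64.
The product is the template from position 6 through 64 (59 bp).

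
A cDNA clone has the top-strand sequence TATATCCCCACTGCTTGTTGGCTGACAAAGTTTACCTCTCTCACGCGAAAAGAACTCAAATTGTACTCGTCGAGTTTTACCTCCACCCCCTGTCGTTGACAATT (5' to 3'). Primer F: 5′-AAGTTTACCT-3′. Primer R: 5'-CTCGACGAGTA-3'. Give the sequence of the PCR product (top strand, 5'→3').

5'-AAGTTTACCTCTCTCACGCGAAAAGAACTCAAATTGTACTCGTCGAG-3'

Forward primer AAGTTTACCT is found on the top strand at positions 28–37.
The reverse primer's reverse complement is TACTCGTCGAG, which matches the template at positions 64–74.
The product is the template from position 28 through 74 (47 bp).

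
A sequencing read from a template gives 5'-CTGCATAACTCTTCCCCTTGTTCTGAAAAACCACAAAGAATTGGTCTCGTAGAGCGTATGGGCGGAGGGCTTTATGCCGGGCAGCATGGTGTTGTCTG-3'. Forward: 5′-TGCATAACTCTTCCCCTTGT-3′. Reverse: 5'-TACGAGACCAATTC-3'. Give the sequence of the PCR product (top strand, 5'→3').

Scanning the template, TGCATAACTCTTCCCCTTGT occurs at positions 2–21; this primer anneals to the bottom strand there with its 3' end pointing downstream.
Reverse complement of the reverse primer: GAATTGGTCTCGTA. This occurs on the top strand at positions 38–51.
The product is the template from position 2 through 51 (50 bp).

5'-TGCATAACTCTTCCCCTTGTTCTGAAAAACCACAAAGAATTGGTCTCGTA-3'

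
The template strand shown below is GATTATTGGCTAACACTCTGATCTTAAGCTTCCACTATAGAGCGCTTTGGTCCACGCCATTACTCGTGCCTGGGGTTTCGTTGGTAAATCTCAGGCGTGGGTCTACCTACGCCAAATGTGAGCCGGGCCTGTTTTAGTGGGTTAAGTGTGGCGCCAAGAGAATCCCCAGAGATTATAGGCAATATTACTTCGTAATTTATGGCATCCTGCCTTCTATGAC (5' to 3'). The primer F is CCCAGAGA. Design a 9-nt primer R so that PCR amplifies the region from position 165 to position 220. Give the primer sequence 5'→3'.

The product's 3' end on the top strand is position 220.
The reverse primer anneals to the top strand over positions 212–220, i.e. to TTCTATGAC.
Its sequence written 5'→3' is the reverse complement: GTCATAGAA.

5'-GTCATAGAA-3'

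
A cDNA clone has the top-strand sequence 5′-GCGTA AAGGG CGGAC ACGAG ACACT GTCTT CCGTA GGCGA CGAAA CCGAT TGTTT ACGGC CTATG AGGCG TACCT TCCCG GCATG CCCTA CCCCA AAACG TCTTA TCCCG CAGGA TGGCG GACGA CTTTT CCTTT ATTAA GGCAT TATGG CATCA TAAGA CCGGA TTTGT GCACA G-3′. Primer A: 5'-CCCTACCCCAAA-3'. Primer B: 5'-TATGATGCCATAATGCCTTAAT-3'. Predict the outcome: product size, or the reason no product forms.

Primer A (CCCTACCCCAAA) matches the top strand at positions 86–97; it acts as a forward primer.
Primer B's reverse complement is ATTAAGGCATTATGGCATCATA, matching the top strand at positions 136–157; it acts as a reverse primer.
The 3' ends face each other across positions 86–157, giving a 72 bp product.

Yes — a 72 bp product.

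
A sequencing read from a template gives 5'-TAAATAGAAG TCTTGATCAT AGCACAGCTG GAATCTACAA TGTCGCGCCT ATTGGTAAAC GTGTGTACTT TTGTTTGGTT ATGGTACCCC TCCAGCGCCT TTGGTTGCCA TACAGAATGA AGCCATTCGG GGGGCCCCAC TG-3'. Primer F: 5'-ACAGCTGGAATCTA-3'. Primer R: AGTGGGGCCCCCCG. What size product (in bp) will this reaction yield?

The forward primer matches the template at positions 24–37.
Taking the reverse complement of AGTGGGGCCCCCCG gives CGGGGGGCCCCACT, found at positions 128–141 on the template; the primer anneals here to the top strand with its 3' end pointing upstream.
Amplicon spans positions 24–141: 118 bp.

118 bp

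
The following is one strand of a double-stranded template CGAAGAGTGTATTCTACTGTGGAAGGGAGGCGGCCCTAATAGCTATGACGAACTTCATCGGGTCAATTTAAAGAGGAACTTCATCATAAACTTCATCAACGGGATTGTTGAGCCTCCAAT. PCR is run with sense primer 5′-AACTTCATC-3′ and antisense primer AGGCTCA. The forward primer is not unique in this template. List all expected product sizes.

The forward primer AACTTCATC matches the top strand at positions 51–59, 77–85, 89–97.
The reverse primer's reverse complement is TGAGCCT, matching at positions 109–115.
Each forward site pairs with the reverse site to give a product ending at position 115: sizes 65, 39, 27 bp.

65 bp, 39 bp, 27 bp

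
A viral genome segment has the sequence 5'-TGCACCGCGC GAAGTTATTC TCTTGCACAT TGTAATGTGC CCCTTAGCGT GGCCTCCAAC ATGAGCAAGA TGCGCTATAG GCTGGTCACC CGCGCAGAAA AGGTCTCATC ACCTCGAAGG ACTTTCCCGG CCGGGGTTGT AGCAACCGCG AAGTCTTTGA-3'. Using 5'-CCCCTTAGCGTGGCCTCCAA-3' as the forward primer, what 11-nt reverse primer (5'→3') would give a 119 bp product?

The forward primer binds at positions 40–59, so a 119 bp product ends at position 40 + 119 − 1 = 158.
The reverse primer anneals to the top strand over positions 148–158, i.e. to GCGAAGTCTTT.
Its sequence written 5'→3' is the reverse complement: AAAGACTTCGC.

5'-AAAGACTTCGC-3'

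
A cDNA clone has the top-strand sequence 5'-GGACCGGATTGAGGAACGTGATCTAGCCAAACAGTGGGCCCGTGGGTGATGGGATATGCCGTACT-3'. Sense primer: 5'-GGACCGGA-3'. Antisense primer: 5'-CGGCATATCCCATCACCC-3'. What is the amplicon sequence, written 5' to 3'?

5'-GGACCGGATTGAGGAACGTGATCTAGCCAAACAGTGGGCCCGTGGGTGATGGGATATGCCG-3'

Scanning the template, GGACCGGA occurs at positions 1–8; this primer anneals to the bottom strand there with its 3' end pointing downstream.
The reverse primer's reverse complement is GGGTGATGGGATATGCCG, which matches the template at positions 44–61.
The product is the template from position 1 through 61 (61 bp).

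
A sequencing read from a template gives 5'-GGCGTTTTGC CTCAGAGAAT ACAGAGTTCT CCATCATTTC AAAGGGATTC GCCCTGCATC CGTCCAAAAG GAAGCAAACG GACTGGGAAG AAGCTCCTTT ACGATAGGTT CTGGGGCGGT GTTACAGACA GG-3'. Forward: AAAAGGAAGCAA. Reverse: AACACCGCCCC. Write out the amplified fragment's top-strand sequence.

The forward primer matches the template at positions 66–77.
The reverse primer's reverse complement is GGGGCGGTGTT, which matches the template at positions 113–123.
The product is the template from position 66 through 123 (58 bp).

5'-AAAAGGAAGCAAACGGACTGGGAAGAAGCTCCTTTACGATAGGTTCTGGGGCGGTGTT-3'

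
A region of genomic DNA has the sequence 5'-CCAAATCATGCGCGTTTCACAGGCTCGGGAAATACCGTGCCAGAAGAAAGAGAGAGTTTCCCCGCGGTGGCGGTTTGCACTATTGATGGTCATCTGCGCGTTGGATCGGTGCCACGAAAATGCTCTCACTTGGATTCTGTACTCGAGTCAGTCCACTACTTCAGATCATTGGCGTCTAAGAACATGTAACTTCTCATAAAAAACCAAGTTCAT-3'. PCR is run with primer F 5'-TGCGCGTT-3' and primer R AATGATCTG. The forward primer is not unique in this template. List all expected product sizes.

The forward primer TGCGCGTT matches the top strand at positions 9–16, 95–102.
The reverse primer's reverse complement is CAGATCATT, matching at positions 162–170.
Each forward site pairs with the reverse site to give a product ending at position 170: sizes 162, 76 bp.

162 bp, 76 bp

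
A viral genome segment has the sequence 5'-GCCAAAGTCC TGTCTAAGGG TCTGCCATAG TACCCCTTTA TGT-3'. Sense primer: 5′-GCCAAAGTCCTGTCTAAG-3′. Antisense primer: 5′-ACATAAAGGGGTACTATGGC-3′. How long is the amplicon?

The forward primer matches the template at positions 1–18.
Reverse complement of the reverse primer: GCCATAGTACCCCTTTATGT. This occurs on the top strand at positions 24–43.
Product length = (reverse-primer end) − (forward-primer start) + 1 = 43 − 1 + 1 = 43 bp.

43 bp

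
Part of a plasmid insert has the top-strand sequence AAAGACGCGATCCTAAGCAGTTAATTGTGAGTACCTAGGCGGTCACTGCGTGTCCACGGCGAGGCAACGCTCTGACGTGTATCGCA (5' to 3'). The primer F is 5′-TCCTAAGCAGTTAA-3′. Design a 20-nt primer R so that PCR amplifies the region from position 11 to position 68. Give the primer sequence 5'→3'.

5'-GTTGCCTCGCCGTGGACACG-3'

The product's 3' end on the top strand is position 68.
The reverse primer anneals to the top strand over positions 49–68, i.e. to CGTGTCCACGGCGAGGCAAC.
Its sequence written 5'→3' is the reverse complement: GTTGCCTCGCCGTGGACACG.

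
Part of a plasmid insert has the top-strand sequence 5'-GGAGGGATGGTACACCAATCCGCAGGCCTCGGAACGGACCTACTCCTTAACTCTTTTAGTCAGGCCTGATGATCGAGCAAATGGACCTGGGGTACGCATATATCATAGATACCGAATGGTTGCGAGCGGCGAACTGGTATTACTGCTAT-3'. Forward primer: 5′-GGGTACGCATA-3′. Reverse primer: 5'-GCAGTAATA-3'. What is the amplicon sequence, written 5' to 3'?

5'-GGGTACGCATATATCATAGATACCGAATGGTTGCGAGCGGCGAACTGGTATTACTGC-3'

The forward primer matches the template at positions 90–100.
Taking the reverse complement of GCAGTAATA gives TATTACTGC, found at positions 138–146 on the template; the primer anneals here to the top strand with its 3' end pointing upstream.
The product is the template from position 90 through 146 (57 bp).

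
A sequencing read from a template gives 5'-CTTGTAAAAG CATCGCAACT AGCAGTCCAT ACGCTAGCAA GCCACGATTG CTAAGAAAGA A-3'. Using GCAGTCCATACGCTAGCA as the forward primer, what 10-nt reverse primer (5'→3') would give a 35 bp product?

5'-TCTTAGCAAT-3'

The forward primer binds at positions 22–39, so a 35 bp product ends at position 22 + 35 − 1 = 56.
The reverse primer anneals to the top strand over positions 47–56, i.e. to ATTGCTAAGA.
Its sequence written 5'→3' is the reverse complement: TCTTAGCAAT.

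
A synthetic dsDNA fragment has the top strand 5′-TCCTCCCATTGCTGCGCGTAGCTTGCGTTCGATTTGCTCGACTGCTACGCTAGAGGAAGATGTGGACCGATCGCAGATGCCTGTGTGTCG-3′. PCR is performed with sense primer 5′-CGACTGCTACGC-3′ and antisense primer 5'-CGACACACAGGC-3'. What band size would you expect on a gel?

52 bp

The forward primer matches the template at positions 39–50.
The reverse primer's reverse complement is GCCTGTGTGTCG, which matches the template at positions 79–90.
Product length = (reverse-primer end) − (forward-primer start) + 1 = 90 − 39 + 1 = 52 bp.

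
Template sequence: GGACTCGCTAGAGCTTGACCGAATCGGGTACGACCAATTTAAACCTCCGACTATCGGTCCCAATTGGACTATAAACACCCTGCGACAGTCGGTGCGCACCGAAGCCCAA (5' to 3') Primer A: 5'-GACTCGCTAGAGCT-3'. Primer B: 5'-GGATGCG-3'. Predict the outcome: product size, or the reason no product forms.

Primer B (GGATGCG) does not match the top strand, and its reverse complement CGCATCC does not match either.
With no annealing site for primer B, no amplification occurs.

No product — primer B has no binding site in the template.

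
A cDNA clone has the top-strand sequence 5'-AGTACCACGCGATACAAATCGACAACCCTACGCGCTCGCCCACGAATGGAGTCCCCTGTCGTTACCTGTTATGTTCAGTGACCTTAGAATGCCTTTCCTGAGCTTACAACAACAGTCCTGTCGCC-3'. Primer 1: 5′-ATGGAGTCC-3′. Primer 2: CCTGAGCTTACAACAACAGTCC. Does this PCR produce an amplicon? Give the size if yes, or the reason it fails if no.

No product — both primers anneal to the same strand and extend in the same direction.

Primer 1 (ATGGAGTCC) matches the top strand at positions 46–54 (3' end points downstream).
Primer 2 (CCTGAGCTTACAACAACAGTCC) also matches the top strand directly, at positions 97–118 — its reverse complement GGACTGTTGTTGTAAGCTCAGG is not present.
Both primers anneal to the bottom strand with 3' ends pointing the same way, so neither can prime synthesis back toward the other.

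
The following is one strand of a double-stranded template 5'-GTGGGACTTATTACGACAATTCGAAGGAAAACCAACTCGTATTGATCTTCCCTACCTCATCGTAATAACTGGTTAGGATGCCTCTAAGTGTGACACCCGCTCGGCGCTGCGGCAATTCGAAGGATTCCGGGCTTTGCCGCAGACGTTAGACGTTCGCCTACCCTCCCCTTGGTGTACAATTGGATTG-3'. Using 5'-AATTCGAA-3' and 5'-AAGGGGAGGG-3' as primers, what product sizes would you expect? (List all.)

The forward primer AATTCGAA matches the top strand at positions 18–25, 114–121.
The reverse primer's reverse complement is CCCTCCCCTT, matching at positions 161–170.
Each forward site pairs with the reverse site to give a product ending at position 170: sizes 153, 57 bp.

153 bp, 57 bp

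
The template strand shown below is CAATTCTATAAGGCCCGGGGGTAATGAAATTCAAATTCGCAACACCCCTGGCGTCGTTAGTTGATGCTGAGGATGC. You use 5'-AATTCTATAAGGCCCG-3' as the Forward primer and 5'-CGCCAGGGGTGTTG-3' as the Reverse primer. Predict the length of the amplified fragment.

52 bp

The forward primer matches the template at positions 2–17.
Taking the reverse complement of CGCCAGGGGTGTTG gives CAACACCCCTGGCG, found at positions 40–53 on the template; the primer anneals here to the top strand with its 3' end pointing upstream.
Amplicon spans positions 2–53: 52 bp.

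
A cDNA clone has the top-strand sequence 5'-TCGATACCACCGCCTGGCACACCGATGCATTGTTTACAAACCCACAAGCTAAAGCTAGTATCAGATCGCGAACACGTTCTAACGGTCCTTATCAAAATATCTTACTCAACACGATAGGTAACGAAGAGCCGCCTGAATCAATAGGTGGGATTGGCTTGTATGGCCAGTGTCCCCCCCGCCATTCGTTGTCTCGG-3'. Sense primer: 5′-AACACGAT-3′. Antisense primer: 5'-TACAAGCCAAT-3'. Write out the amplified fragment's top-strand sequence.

5'-AACACGATAGGTAACGAAGAGCCGCCTGAATCAATAGGTGGGATTGGCTTGTA-3'

Forward primer AACACGAT is found on the top strand at positions 108–115.
Reverse complement of the reverse primer: ATTGGCTTGTA. This occurs on the top strand at positions 150–160.
The product is the template from position 108 through 160 (53 bp).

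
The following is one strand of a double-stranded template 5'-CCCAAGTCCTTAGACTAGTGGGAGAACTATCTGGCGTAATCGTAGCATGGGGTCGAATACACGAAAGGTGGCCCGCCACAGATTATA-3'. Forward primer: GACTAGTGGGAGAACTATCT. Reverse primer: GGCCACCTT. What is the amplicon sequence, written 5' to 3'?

5'-GACTAGTGGGAGAACTATCTGGCGTAATCGTAGCATGGGGTCGAATACACGAAAGGTGGCC-3'

Forward primer GACTAGTGGGAGAACTATCT is found on the top strand at positions 13–32.
Taking the reverse complement of GGCCACCTT gives AAGGTGGCC, found at positions 65–73 on the template; the primer anneals here to the top strand with its 3' end pointing upstream.
The product is the template from position 13 through 73 (61 bp).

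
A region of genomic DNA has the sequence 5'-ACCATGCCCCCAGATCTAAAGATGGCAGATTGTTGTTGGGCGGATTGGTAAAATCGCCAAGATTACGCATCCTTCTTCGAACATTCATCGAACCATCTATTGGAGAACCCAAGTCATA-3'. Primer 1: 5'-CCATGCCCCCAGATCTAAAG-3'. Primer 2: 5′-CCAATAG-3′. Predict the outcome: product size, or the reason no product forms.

Primer 1 (CCATGCCCCCAGATCTAAAG) matches the top strand at positions 2–21; it acts as a forward primer.
Primer 2's reverse complement is CTATTGG, matching the top strand at positions 97–103; it acts as a reverse primer.
The 3' ends face each other across positions 2–103, giving a 102 bp product.

Yes — a 102 bp product.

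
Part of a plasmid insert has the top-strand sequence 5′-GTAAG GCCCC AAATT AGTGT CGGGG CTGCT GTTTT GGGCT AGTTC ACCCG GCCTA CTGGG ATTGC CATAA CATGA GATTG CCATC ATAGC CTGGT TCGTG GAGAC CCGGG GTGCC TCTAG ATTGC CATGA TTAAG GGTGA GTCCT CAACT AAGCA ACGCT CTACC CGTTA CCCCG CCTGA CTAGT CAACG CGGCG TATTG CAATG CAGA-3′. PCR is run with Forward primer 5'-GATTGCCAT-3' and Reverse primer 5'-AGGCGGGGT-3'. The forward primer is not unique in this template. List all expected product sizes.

119 bp, 103 bp, 59 bp

The forward primer GATTGCCAT matches the top strand at positions 60–68, 76–84, 120–128.
The reverse primer's reverse complement is ACCCCGCCT, matching at positions 170–178.
Each forward site pairs with the reverse site to give a product ending at position 178: sizes 119, 103, 59 bp.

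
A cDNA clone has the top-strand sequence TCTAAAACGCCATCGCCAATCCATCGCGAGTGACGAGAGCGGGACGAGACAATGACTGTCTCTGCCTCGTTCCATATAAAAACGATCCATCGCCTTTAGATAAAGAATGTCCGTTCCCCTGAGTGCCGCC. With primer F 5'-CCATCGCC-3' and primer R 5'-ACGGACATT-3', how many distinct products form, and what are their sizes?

Two products: 105 bp, 28 bp

The forward primer CCATCGCC matches the top strand at positions 10–17, 87–94.
The reverse primer's reverse complement is AATGTCCGT, matching at positions 106–114.
Each forward site pairs with the reverse site to give a product ending at position 114: sizes 105, 28 bp.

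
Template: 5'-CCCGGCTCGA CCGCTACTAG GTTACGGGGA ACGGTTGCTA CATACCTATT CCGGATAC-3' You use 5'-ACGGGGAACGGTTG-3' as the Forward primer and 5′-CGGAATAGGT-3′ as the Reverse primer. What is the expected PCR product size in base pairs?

30 bp

Forward primer ACGGGGAACGGTTG is found on the top strand at positions 24–37.
The reverse primer's reverse complement is ACCTATTCCG, which matches the template at positions 44–53.
The product runs from position 24 to position 53, so its length is 53 − 24 + 1 = 30 bp.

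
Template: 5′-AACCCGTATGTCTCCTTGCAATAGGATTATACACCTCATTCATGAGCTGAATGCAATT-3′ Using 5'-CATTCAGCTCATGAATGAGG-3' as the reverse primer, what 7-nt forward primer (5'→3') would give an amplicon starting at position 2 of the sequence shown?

5'-ACCCGTA-3'

The reverse primer's reverse complement CCTCATTCATGAGCTGAATG matches the template at positions 34–53; the product starts at position 2.
The forward primer is identical to the top strand over positions 2–8: ACCCGTA.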